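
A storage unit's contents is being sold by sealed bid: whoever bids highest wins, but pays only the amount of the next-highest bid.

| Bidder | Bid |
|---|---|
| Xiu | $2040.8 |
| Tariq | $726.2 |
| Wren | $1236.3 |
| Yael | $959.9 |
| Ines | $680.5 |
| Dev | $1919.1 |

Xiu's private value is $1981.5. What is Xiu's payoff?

$62.4

Highest bid: Xiu at $2040.8, so Xiu wins.
Second-highest bid: Dev at $1919.1 — that is the price the winner pays.
Xiu's payoff = value − price = $1981.5 − $1919.1 = $62.4.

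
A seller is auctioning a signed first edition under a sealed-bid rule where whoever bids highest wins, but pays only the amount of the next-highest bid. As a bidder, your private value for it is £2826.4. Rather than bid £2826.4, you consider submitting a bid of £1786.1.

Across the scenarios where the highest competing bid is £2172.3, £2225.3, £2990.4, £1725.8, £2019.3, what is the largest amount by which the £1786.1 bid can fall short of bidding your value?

£807.1

£2172.3: truthful gives £654.1, deviation gives £0 → loss £654.1.
£2225.3: truthful gives £601.1, deviation gives £0 → loss £601.1.
£2990.4: same outcome either way → loss £0.
£1725.8: same outcome either way → loss £0.
£2019.3: truthful gives £807.1, deviation gives £0 → loss £807.1.
Maximum loss: £807.1.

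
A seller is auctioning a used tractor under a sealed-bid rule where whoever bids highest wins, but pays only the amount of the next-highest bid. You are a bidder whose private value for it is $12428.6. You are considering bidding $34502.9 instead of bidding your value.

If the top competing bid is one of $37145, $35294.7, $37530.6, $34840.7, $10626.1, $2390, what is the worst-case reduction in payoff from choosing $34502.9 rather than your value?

$0

$37145: same outcome either way → loss $0.
$35294.7: same outcome either way → loss $0.
$37530.6: same outcome either way → loss $0.
$34840.7: same outcome either way → loss $0.
$10626.1: same outcome either way → loss $0.
$2390: same outcome either way → loss $0.
Maximum loss: $0.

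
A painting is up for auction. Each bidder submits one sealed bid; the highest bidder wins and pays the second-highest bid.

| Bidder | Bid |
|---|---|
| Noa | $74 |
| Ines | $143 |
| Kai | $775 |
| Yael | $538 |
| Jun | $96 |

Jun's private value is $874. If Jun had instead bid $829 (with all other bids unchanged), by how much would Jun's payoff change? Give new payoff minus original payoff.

$99

The highest bid among the other bidders is $775; Jun's bid doesn't change that.
Original bid $96: Jun is not highest (top rival bid is $775); payoff $0.
Alternative bid $829: Jun is highest, pays the top rival bid $775; payoff $874 − $775 = $99.
Change in payoff = $99 − ($0) = $99.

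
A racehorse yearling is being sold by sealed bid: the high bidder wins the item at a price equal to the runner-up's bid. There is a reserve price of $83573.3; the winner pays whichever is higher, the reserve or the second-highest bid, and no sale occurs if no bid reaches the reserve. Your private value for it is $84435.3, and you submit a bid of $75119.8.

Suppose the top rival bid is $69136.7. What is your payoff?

$0

Your bid $75119.8 is the highest bid but falls below the reserve $83573.3, so the item goes unsold. Payoff $0.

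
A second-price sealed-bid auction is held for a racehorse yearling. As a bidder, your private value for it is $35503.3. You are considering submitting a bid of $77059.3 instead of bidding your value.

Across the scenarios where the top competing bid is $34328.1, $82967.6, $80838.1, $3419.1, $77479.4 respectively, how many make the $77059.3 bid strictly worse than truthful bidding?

0

The deviation hurts exactly when the highest competing bid lies strictly between $35503.3 and $77059.3 — overbidding then wins at a price above your value.
$34328.1: below both → same outcome either way.
$82967.6: above both → same outcome either way.
$80838.1: above both → same outcome either way.
$3419.1: below both → same outcome either way.
$77479.4: above both → same outcome either way.
Count: 0.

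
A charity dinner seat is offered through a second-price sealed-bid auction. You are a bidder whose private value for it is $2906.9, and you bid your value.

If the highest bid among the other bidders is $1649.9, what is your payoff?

$1257

Your bid $2906.9 exceeds the highest competing bid $1649.9, so you win.
In a second-price auction the winner pays the second-highest bid, $1649.9.
Payoff = value − price = $2906.9 − $1649.9 = $1257.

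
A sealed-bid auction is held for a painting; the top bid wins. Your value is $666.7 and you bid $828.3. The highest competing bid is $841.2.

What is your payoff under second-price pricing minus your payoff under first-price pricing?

Your bid $828.3 is below $841.2, so you lose under either rule.
Payoff is $0 in both cases; difference = $0.

$0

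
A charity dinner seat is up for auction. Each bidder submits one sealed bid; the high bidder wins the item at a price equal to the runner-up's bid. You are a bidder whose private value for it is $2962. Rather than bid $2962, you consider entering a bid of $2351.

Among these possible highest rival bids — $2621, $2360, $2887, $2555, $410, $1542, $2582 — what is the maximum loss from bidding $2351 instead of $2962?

$602

$2621: truthful gives $341, deviation gives $0 → loss $341.
$2360: truthful gives $602, deviation gives $0 → loss $602.
$2887: truthful gives $75, deviation gives $0 → loss $75.
$2555: truthful gives $407, deviation gives $0 → loss $407.
$410: same outcome either way → loss $0.
$1542: same outcome either way → loss $0.
$2582: truthful gives $380, deviation gives $0 → loss $380.
Maximum loss: $602.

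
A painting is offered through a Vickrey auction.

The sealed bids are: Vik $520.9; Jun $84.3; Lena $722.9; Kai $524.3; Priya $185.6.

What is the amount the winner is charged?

Highest bid: Lena at $722.9, so Lena wins.
Second-highest bid: Kai at $524.3 — that is the price the winner pays.

$524.3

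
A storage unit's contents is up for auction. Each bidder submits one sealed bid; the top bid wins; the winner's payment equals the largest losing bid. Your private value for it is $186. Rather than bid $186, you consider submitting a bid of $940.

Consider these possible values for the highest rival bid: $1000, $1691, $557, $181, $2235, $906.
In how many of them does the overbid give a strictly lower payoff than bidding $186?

2

The deviation hurts exactly when the highest competing bid lies strictly between $186 and $940 — overbidding then wins at a price above your value.
$1000: above both → same outcome either way.
$1691: above both → same outcome either way.
$557: inside the interval → strictly worse (loss $371).
$181: below both → same outcome either way.
$2235: above both → same outcome either way.
$906: inside the interval → strictly worse (loss $720).
Count: 2.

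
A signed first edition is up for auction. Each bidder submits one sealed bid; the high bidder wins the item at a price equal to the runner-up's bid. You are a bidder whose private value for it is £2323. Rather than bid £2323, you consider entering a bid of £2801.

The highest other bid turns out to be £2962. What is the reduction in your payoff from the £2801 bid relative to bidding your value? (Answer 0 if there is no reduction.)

Bidding your value £2323: you lose (since £2323 < £2962). Payoff £0.
Bidding £2801: you lose. Payoff £0.
Difference = £0 − £0 = £0; both bids lead to the same outcome because the competing bid is above both your value and your alternative bid.

£0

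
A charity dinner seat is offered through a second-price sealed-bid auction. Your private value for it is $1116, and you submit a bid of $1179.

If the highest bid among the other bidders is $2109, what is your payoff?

$0

Your bid $1179 is below the highest competing bid $2109, so you lose.
A losing bidder pays nothing and receives nothing: payoff = $0.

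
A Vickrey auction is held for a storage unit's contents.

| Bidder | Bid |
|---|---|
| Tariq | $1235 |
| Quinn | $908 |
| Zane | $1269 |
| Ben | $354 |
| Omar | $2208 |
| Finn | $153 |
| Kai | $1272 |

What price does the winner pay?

Highest bid: Omar at $2208, so Omar wins.
Second-highest bid: Kai at $1272 — that is the price the winner pays.

$1272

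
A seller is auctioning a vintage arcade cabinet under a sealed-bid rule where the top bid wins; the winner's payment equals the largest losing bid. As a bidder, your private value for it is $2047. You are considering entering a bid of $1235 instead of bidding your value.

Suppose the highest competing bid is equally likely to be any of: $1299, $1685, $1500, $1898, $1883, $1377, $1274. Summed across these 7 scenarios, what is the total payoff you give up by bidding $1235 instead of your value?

$3413

The deviation costs you only when the competing bid falls strictly between $1235 and $2047; elsewhere both bids give the same outcome.
$1299: truthful payoff $748, deviation payoff $0 → loss $748.
$1685: truthful payoff $362, deviation payoff $0 → loss $362.
$1500: truthful payoff $547, deviation payoff $0 → loss $547.
$1898: truthful payoff $149, deviation payoff $0 → loss $149.
$1883: truthful payoff $164, deviation payoff $0 → loss $164.
$1377: truthful payoff $670, deviation payoff $0 → loss $670.
$1274: truthful payoff $773, deviation payoff $0 → loss $773.
Total loss = $748 + $362 + $547 + $149 + $164 + $670 + $773 = $3413.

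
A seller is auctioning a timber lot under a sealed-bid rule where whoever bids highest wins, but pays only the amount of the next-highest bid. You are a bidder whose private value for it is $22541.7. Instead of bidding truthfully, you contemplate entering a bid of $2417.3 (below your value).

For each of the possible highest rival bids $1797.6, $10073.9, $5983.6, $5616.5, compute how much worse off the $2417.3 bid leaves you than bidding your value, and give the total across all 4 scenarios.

The deviation costs you only when the competing bid falls strictly between $2417.3 and $22541.7; elsewhere both bids give the same outcome.
$1797.6: outcomes coincide → loss $0.
$10073.9: truthful payoff $12467.8, deviation payoff $0 → loss $12467.8.
$5983.6: truthful payoff $16558.1, deviation payoff $0 → loss $16558.1.
$5616.5: truthful payoff $16925.2, deviation payoff $0 → loss $16925.2.
Total loss = $12467.8 + $16558.1 + $16925.2 = $45951.1.

$45951.1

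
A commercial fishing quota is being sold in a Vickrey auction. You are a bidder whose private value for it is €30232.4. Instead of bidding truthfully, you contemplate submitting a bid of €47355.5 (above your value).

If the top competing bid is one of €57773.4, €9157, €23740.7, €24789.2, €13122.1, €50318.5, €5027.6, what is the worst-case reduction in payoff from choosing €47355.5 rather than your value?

€0

€57773.4: same outcome either way → loss €0.
€9157: same outcome either way → loss €0.
€23740.7: same outcome either way → loss €0.
€24789.2: same outcome either way → loss €0.
€13122.1: same outcome either way → loss €0.
€50318.5: same outcome either way → loss €0.
€5027.6: same outcome either way → loss €0.
Maximum loss: €0.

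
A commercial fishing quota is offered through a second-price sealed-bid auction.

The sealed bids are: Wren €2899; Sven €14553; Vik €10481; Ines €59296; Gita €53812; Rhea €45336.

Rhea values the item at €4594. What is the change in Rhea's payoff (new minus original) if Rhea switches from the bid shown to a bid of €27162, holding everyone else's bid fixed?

€0

The highest bid among the other bidders is €59296; Rhea's bid doesn't change that.
Original bid €45336: Rhea is not highest (top rival bid is €59296); payoff €0.
Alternative bid €27162: Rhea is not highest (top rival bid is €59296); payoff €0.
Change in payoff = €0 − (€0) = €0.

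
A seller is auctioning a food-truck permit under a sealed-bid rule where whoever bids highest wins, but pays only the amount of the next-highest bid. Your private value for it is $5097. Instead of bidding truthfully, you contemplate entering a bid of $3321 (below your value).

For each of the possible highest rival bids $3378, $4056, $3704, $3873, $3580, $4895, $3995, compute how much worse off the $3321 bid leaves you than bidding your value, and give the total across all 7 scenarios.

The deviation costs you only when the competing bid falls strictly between $3321 and $5097; elsewhere both bids give the same outcome.
$3378: truthful payoff $1719, deviation payoff $0 → loss $1719.
$4056: truthful payoff $1041, deviation payoff $0 → loss $1041.
$3704: truthful payoff $1393, deviation payoff $0 → loss $1393.
$3873: truthful payoff $1224, deviation payoff $0 → loss $1224.
$3580: truthful payoff $1517, deviation payoff $0 → loss $1517.
$4895: truthful payoff $202, deviation payoff $0 → loss $202.
$3995: truthful payoff $1102, deviation payoff $0 → loss $1102.
Total loss = $1719 + $1041 + $1393 + $1224 + $1517 + $202 + $1102 = $8198.

$8198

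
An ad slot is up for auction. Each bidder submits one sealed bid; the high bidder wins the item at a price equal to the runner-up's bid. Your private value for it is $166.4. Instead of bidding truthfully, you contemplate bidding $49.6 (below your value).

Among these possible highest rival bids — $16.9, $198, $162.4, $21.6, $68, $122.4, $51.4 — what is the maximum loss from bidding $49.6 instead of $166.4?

$16.9: same outcome either way → loss $0.
$198: same outcome either way → loss $0.
$162.4: truthful gives $4, deviation gives $0 → loss $4.
$21.6: same outcome either way → loss $0.
$68: truthful gives $98.4, deviation gives $0 → loss $98.4.
$122.4: truthful gives $44, deviation gives $0 → loss $44.
$51.4: truthful gives $115, deviation gives $0 → loss $115.
Maximum loss: $115.

$115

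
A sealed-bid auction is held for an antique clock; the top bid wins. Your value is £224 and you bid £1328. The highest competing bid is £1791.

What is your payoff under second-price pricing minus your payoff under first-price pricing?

£0

Your bid £1328 is below £1791, so you lose under either rule.
Payoff is £0 in both cases; difference = £0.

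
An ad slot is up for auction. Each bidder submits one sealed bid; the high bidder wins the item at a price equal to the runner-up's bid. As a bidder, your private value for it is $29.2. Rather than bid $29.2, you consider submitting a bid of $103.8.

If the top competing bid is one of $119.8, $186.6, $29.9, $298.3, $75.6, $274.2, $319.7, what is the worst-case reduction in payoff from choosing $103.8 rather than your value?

$46.4

$119.8: same outcome either way → loss $0.
$186.6: same outcome either way → loss $0.
$29.9: truthful gives $0, deviation gives −$0.7 → loss $0.7.
$298.3: same outcome either way → loss $0.
$75.6: truthful gives $0, deviation gives −$46.4 → loss $46.4.
$274.2: same outcome either way → loss $0.
$319.7: same outcome either way → loss $0.
Maximum loss: $46.4.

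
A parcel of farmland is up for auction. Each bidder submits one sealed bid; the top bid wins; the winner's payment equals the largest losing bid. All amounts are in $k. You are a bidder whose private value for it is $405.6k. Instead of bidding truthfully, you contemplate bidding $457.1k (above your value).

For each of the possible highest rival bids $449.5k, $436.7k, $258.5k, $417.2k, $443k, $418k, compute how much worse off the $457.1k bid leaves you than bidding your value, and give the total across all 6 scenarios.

The deviation costs you only when the competing bid falls strictly between $405.6k and $457.1k; elsewhere both bids give the same outcome.
$449.5k: truthful payoff $0k, deviation payoff −$43.9k → loss $43.9k.
$436.7k: truthful payoff $0k, deviation payoff −$31.1k → loss $31.1k.
$258.5k: outcomes coincide → loss $0k.
$417.2k: truthful payoff $0k, deviation payoff −$11.6k → loss $11.6k.
$443k: truthful payoff $0k, deviation payoff −$37.4k → loss $37.4k.
$418k: truthful payoff $0k, deviation payoff −$12.4k → loss $12.4k.
Total loss = $43.9k + $31.1k + $11.6k + $37.4k + $12.4k = $136.4k.

$136.4k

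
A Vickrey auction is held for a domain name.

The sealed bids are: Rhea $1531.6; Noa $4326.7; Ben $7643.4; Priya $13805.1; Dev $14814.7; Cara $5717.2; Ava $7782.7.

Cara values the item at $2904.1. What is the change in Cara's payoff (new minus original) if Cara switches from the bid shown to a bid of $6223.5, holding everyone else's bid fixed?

The highest bid among the other bidders is $14814.7; Cara's bid doesn't change that.
Original bid $5717.2: Cara is not highest (top rival bid is $14814.7); payoff $0.
Alternative bid $6223.5: Cara is not highest (top rival bid is $14814.7); payoff $0.
Change in payoff = $0 − ($0) = $0.

$0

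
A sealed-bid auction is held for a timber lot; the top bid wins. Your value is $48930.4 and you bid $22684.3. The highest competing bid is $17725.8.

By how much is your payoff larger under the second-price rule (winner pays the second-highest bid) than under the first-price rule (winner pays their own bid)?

You have the highest bid, so you win under either rule.
Second-price: pay $17725.8 → payoff $31204.6.
First-price: pay your own bid $22684.3 → payoff $26246.1.
Difference = $31204.6 − ($26246.1) = $4958.5.

$4958.5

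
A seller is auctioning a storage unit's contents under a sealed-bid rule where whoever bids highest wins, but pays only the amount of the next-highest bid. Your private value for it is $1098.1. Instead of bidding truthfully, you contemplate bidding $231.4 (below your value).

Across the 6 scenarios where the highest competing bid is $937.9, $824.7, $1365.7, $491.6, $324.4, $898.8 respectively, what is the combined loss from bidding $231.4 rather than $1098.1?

$2013.1

The deviation costs you only when the competing bid falls strictly between $231.4 and $1098.1; elsewhere both bids give the same outcome.
$937.9: truthful payoff $160.2, deviation payoff $0 → loss $160.2.
$824.7: truthful payoff $273.4, deviation payoff $0 → loss $273.4.
$1365.7: outcomes coincide → loss $0.
$491.6: truthful payoff $606.5, deviation payoff $0 → loss $606.5.
$324.4: truthful payoff $773.7, deviation payoff $0 → loss $773.7.
$898.8: truthful payoff $199.3, deviation payoff $0 → loss $199.3.
Total loss = $160.2 + $273.4 + $606.5 + $773.7 + $199.3 = $2013.1.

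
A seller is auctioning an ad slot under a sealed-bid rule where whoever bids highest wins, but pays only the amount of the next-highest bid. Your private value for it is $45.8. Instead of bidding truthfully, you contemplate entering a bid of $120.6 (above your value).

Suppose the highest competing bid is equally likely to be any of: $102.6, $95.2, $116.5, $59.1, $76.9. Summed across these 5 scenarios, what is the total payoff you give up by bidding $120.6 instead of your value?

The deviation costs you only when the competing bid falls strictly between $45.8 and $120.6; elsewhere both bids give the same outcome.
$102.6: truthful payoff $0, deviation payoff −$56.8 → loss $56.8.
$95.2: truthful payoff $0, deviation payoff −$49.4 → loss $49.4.
$116.5: truthful payoff $0, deviation payoff −$70.7 → loss $70.7.
$59.1: truthful payoff $0, deviation payoff −$13.3 → loss $13.3.
$76.9: truthful payoff $0, deviation payoff −$31.1 → loss $31.1.
Total loss = $56.8 + $49.4 + $70.7 + $13.3 + $31.1 = $221.3.
Truthful bidding weakly dominates here: raising your bid can only win items priced above your value, and lowering it can only forfeit items priced below.

$221.3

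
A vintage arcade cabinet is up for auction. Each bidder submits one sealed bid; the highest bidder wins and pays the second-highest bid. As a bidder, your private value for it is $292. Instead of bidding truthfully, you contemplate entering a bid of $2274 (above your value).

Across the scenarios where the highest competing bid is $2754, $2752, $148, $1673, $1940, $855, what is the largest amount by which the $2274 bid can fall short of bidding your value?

$1648

$2754: same outcome either way → loss $0.
$2752: same outcome either way → loss $0.
$148: same outcome either way → loss $0.
$1673: truthful gives $0, deviation gives −$1381 → loss $1381.
$1940: truthful gives $0, deviation gives −$1648 → loss $1648.
$855: truthful gives $0, deviation gives −$563 → loss $563.
Maximum loss: $1648.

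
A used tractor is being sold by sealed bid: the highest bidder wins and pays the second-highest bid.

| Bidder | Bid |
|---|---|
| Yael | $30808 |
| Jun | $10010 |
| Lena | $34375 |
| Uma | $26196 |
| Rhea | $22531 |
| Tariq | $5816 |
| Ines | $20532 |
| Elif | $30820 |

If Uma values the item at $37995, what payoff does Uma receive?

Highest bid: Lena at $34375, so Lena wins.
Second-highest bid: Elif at $30820 — that is the price the winner pays.
Uma did not win, so Uma pays nothing and receives nothing: payoff $0.

$0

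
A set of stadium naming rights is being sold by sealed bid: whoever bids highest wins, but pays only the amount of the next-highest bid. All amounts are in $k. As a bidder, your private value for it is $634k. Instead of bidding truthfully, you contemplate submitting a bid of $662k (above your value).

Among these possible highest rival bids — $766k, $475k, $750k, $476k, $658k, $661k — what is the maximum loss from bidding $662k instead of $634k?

$27k

$766k: same outcome either way → loss $0k.
$475k: same outcome either way → loss $0k.
$750k: same outcome either way → loss $0k.
$476k: same outcome either way → loss $0k.
$658k: truthful gives $0k, deviation gives −$24k → loss $24k.
$661k: truthful gives $0k, deviation gives −$27k → loss $27k.
Maximum loss: $27k.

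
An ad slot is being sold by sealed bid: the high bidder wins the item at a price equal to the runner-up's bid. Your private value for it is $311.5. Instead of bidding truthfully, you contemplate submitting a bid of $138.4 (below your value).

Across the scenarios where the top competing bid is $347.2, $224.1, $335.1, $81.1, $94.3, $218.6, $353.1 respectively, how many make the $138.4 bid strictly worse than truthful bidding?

2

The deviation hurts exactly when the highest competing bid lies strictly between $138.4 and $311.5 — underbidding then forfeits a profitable win.
$347.2: above both → same outcome either way.
$224.1: inside the interval → strictly worse (loss $87.4).
$335.1: above both → same outcome either way.
$81.1: below both → same outcome either way.
$94.3: below both → same outcome either way.
$218.6: inside the interval → strictly worse (loss $92.9).
$353.1: above both → same outcome either way.
Count: 2.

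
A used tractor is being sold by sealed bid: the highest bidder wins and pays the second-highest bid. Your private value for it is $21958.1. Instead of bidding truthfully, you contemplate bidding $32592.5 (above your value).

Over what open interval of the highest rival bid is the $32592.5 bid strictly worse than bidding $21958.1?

($21958.1, $32592.5)

If the competing bid is below $21958.1, both bids win at the same price — no difference.
If it is above $32592.5, both bids lose — no difference.
If it lies strictly between $21958.1 and $32592.5, bidding your value loses (payoff 0) while bidding $32592.5 wins at a price above your value (payoff negative).
So the deviation strictly hurts on the open interval ($21958.1, $32592.5).
Truthful bidding weakly dominates here: raising your bid can only win items priced above your value, and lowering it can only forfeit items priced below.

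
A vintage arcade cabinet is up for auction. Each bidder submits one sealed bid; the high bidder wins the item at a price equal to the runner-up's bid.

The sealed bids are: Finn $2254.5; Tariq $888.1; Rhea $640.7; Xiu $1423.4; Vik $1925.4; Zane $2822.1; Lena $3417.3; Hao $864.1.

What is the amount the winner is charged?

$2822.1

Highest bid: Lena at $3417.3, so Lena wins.
Second-highest bid: Zane at $2822.1 — that is the price the winner pays.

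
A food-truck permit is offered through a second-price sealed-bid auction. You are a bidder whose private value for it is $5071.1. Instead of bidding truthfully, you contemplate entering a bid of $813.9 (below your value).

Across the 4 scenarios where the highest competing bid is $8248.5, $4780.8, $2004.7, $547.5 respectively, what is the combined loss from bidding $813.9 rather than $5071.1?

$3356.7

The deviation costs you only when the competing bid falls strictly between $813.9 and $5071.1; elsewhere both bids give the same outcome.
$8248.5: outcomes coincide → loss $0.
$4780.8: truthful payoff $290.3, deviation payoff $0 → loss $290.3.
$2004.7: truthful payoff $3066.4, deviation payoff $0 → loss $3066.4.
$547.5: outcomes coincide → loss $0.
Total loss = $290.3 + $3066.4 = $3356.7.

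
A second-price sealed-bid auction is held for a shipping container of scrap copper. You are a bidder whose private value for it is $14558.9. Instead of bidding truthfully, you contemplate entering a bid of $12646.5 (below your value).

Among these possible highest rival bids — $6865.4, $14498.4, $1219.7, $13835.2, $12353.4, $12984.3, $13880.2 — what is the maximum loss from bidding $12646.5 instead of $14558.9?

$6865.4: same outcome either way → loss $0.
$14498.4: truthful gives $60.5, deviation gives $0 → loss $60.5.
$1219.7: same outcome either way → loss $0.
$13835.2: truthful gives $723.7, deviation gives $0 → loss $723.7.
$12353.4: same outcome either way → loss $0.
$12984.3: truthful gives $1574.6, deviation gives $0 → loss $1574.6.
$13880.2: truthful gives $678.7, deviation gives $0 → loss $678.7.
Maximum loss: $1574.6.

$1574.6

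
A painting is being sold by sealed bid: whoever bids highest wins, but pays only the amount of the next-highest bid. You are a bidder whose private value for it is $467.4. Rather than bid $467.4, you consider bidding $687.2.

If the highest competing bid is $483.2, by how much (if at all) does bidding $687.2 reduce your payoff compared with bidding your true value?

Bidding your value $467.4: you lose (since $467.4 < $483.2). Payoff $0.
Bidding $687.2: you win and pay $483.2. Payoff $467.4 − $483.2 = −$15.8.
The competing bid $483.2 lies between your value and your inflated bid, so overbidding wins an item priced above your value.
Loss from deviating = $0 − (−$15.8) = $15.8.

$15.8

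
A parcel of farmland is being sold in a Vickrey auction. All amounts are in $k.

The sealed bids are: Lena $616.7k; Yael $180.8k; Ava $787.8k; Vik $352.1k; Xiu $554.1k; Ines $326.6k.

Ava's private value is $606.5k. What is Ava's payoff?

−$10.2k

Highest bid: Ava at $787.8k, so Ava wins.
Second-highest bid: Lena at $616.7k — that is the price the winner pays.
Ava's payoff = value − price = $606.5k − $616.7k = −$10.2k.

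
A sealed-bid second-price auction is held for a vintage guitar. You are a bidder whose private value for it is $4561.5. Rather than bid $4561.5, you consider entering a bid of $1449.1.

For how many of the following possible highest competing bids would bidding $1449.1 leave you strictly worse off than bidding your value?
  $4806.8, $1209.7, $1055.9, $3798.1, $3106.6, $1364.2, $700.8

2

The deviation hurts exactly when the highest competing bid lies strictly between $1449.1 and $4561.5 — underbidding then forfeits a profitable win.
$4806.8: above both → same outcome either way.
$1209.7: below both → same outcome either way.
$1055.9: below both → same outcome either way.
$3798.1: inside the interval → strictly worse (loss $763.4).
$3106.6: inside the interval → strictly worse (loss $1454.9).
$1364.2: below both → same outcome either way.
$700.8: below both → same outcome either way.
Count: 2.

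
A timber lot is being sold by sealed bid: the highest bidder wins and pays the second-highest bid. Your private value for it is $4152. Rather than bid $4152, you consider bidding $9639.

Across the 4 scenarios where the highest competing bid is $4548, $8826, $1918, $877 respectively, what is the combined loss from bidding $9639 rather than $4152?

$5070

The deviation costs you only when the competing bid falls strictly between $4152 and $9639; elsewhere both bids give the same outcome.
$4548: truthful payoff $0, deviation payoff −$396 → loss $396.
$8826: truthful payoff $0, deviation payoff −$4674 → loss $4674.
$1918: outcomes coincide → loss $0.
$877: outcomes coincide → loss $0.
Total loss = $396 + $4674 = $5070.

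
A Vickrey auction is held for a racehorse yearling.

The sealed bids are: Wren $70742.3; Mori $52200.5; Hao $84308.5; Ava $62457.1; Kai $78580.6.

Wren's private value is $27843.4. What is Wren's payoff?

$0

Highest bid: Hao at $84308.5, so Hao wins.
Second-highest bid: Kai at $78580.6 — that is the price the winner pays.
Wren did not win, so Wren pays nothing and receives nothing: payoff $0.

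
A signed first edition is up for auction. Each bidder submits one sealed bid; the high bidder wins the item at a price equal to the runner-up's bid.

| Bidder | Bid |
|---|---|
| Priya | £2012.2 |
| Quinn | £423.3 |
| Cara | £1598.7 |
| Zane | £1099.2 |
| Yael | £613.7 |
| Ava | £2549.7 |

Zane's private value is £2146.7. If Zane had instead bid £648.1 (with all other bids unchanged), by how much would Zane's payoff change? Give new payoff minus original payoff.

The highest bid among the other bidders is £2549.7; Zane's bid doesn't change that.
Original bid £1099.2: Zane is not highest (top rival bid is £2549.7); payoff £0.
Alternative bid £648.1: Zane is not highest (top rival bid is £2549.7); payoff £0.
Change in payoff = £0 − (£0) = £0.

£0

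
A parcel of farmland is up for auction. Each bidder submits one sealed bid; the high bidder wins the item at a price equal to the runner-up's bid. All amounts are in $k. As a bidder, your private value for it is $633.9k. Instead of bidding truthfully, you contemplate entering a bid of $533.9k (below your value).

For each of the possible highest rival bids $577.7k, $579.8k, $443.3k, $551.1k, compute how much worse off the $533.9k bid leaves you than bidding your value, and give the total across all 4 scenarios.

$193.1k

The deviation costs you only when the competing bid falls strictly between $533.9k and $633.9k; elsewhere both bids give the same outcome.
$577.7k: truthful payoff $56.2k, deviation payoff $0k → loss $56.2k.
$579.8k: truthful payoff $54.1k, deviation payoff $0k → loss $54.1k.
$443.3k: outcomes coincide → loss $0k.
$551.1k: truthful payoff $82.8k, deviation payoff $0k → loss $82.8k.
Total loss = $56.2k + $54.1k + $82.8k = $193.1k.
Truthful bidding weakly dominates here: raising your bid can only win items priced above your value, and lowering it can only forfeit items priced below.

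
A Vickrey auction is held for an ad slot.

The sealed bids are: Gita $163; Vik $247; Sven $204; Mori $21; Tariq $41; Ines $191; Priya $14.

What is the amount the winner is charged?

$204

Highest bid: Vik at $247, so Vik wins.
Second-highest bid: Sven at $204 — that is the price the winner pays.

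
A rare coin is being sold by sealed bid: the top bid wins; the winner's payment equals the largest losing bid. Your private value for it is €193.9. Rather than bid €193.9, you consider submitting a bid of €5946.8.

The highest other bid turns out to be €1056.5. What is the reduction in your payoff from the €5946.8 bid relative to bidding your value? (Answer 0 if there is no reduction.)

€862.6

Bidding your value €193.9: you lose (since €193.9 < €1056.5). Payoff €0.
Bidding €5946.8: you win and pay €1056.5. Payoff €193.9 − €1056.5 = −€862.6.
The competing bid €1056.5 lies between your value and your inflated bid, so overbidding wins an item priced above your value.
Loss from deviating = €0 − (−€862.6) = €862.6.
Because the price is fixed by the runner-up's bid, deviating from your value can only change a good outcome into a bad one — never the reverse.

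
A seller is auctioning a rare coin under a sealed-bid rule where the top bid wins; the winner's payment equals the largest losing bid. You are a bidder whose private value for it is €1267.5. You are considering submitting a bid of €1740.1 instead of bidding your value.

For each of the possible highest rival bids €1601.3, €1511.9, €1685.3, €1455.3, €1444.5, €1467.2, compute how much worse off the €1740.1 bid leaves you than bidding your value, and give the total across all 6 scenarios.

€1560.5

The deviation costs you only when the competing bid falls strictly between €1267.5 and €1740.1; elsewhere both bids give the same outcome.
€1601.3: truthful payoff €0, deviation payoff −€333.8 → loss €333.8.
€1511.9: truthful payoff €0, deviation payoff −€244.4 → loss €244.4.
€1685.3: truthful payoff €0, deviation payoff −€417.8 → loss €417.8.
€1455.3: truthful payoff €0, deviation payoff −€187.8 → loss €187.8.
€1444.5: truthful payoff €0, deviation payoff −€177 → loss €177.
€1467.2: truthful payoff €0, deviation payoff −€199.7 → loss €199.7.
Total loss = €333.8 + €244.4 + €417.8 + €187.8 + €177 + €199.7 = €1560.5.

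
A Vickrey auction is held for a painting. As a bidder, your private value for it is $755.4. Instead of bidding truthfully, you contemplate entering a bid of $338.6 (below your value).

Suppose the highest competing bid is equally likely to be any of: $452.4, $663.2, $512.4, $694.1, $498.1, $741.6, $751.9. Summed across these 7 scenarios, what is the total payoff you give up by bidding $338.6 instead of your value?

The deviation costs you only when the competing bid falls strictly between $338.6 and $755.4; elsewhere both bids give the same outcome.
$452.4: truthful payoff $303, deviation payoff $0 → loss $303.
$663.2: truthful payoff $92.2, deviation payoff $0 → loss $92.2.
$512.4: truthful payoff $243, deviation payoff $0 → loss $243.
$694.1: truthful payoff $61.3, deviation payoff $0 → loss $61.3.
$498.1: truthful payoff $257.3, deviation payoff $0 → loss $257.3.
$741.6: truthful payoff $13.8, deviation payoff $0 → loss $13.8.
$751.9: truthful payoff $3.5, deviation payoff $0 → loss $3.5.
Total loss = $303 + $92.2 + $243 + $61.3 + $257.3 + $13.8 + $3.5 = $974.1.

$974.1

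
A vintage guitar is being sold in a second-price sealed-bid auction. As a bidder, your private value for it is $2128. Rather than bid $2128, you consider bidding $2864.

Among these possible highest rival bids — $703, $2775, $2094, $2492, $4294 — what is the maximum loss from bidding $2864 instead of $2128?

$647

$703: same outcome either way → loss $0.
$2775: truthful gives $0, deviation gives −$647 → loss $647.
$2094: same outcome either way → loss $0.
$2492: truthful gives $0, deviation gives −$364 → loss $364.
$4294: same outcome either way → loss $0.
Maximum loss: $647.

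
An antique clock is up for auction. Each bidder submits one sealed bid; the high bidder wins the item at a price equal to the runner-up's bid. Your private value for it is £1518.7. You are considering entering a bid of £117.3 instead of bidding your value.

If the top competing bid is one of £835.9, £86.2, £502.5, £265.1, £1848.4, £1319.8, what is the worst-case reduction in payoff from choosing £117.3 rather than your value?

£1253.6

£835.9: truthful gives £682.8, deviation gives £0 → loss £682.8.
£86.2: same outcome either way → loss £0.
£502.5: truthful gives £1016.2, deviation gives £0 → loss £1016.2.
£265.1: truthful gives £1253.6, deviation gives £0 → loss £1253.6.
£1848.4: same outcome either way → loss £0.
£1319.8: truthful gives £198.9, deviation gives £0 → loss £198.9.
Maximum loss: £1253.6.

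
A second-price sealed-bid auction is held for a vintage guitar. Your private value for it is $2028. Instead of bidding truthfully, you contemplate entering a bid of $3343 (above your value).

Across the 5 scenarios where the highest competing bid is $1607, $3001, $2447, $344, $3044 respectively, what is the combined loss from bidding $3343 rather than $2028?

The deviation costs you only when the competing bid falls strictly between $2028 and $3343; elsewhere both bids give the same outcome.
$1607: outcomes coincide → loss $0.
$3001: truthful payoff $0, deviation payoff −$973 → loss $973.
$2447: truthful payoff $0, deviation payoff −$419 → loss $419.
$344: outcomes coincide → loss $0.
$3044: truthful payoff $0, deviation payoff −$1016 → loss $1016.
Total loss = $973 + $419 + $1016 = $2408.

$2408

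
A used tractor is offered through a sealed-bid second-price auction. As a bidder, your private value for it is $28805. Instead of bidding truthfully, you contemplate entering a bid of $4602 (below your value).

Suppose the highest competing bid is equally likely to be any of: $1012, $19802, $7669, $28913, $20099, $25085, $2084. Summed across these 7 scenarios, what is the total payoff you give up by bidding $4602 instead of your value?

$42565

The deviation costs you only when the competing bid falls strictly between $4602 and $28805; elsewhere both bids give the same outcome.
$1012: outcomes coincide → loss $0.
$19802: truthful payoff $9003, deviation payoff $0 → loss $9003.
$7669: truthful payoff $21136, deviation payoff $0 → loss $21136.
$28913: outcomes coincide → loss $0.
$20099: truthful payoff $8706, deviation payoff $0 → loss $8706.
$25085: truthful payoff $3720, deviation payoff $0 → loss $3720.
$2084: outcomes coincide → loss $0.
Total loss = $9003 + $21136 + $8706 + $3720 = $42565.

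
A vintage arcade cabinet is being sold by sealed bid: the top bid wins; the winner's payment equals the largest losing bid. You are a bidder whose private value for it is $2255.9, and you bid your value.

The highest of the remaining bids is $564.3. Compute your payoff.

$1691.6

Your bid $2255.9 exceeds the highest competing bid $564.3, so you win.
In a second-price auction the winner pays the second-highest bid, $564.3.
Payoff = value − price = $2255.9 − $564.3 = $1691.6.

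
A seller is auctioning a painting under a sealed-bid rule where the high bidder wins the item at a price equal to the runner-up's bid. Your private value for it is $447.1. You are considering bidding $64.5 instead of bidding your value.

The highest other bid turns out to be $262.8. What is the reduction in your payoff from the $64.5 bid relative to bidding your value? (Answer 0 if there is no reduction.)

$184.3

Bidding your value $447.1: you win (since $447.1 > $262.8) and pay $262.8. Payoff $184.3.
Bidding $64.5: you lose. Payoff $0.
The competing bid $262.8 lies between your shaded bid and your value, so underbidding forfeits an item you could have won at a profitable price.
Loss from deviating = $184.3 − ($0) = $184.3.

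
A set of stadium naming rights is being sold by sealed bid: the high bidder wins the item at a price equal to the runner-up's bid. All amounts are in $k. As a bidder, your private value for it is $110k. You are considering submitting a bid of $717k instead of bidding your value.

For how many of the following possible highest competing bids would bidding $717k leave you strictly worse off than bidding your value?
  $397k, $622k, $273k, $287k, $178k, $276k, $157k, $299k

The deviation hurts exactly when the highest competing bid lies strictly between $110k and $717k — overbidding then wins at a price above your value.
$397k: inside the interval → strictly worse (loss $287k).
$622k: inside the interval → strictly worse (loss $512k).
$273k: inside the interval → strictly worse (loss $163k).
$287k: inside the interval → strictly worse (loss $177k).
$178k: inside the interval → strictly worse (loss $68k).
$276k: inside the interval → strictly worse (loss $166k).
$157k: inside the interval → strictly worse (loss $47k).
$299k: inside the interval → strictly worse (loss $189k).
Count: 8.

8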